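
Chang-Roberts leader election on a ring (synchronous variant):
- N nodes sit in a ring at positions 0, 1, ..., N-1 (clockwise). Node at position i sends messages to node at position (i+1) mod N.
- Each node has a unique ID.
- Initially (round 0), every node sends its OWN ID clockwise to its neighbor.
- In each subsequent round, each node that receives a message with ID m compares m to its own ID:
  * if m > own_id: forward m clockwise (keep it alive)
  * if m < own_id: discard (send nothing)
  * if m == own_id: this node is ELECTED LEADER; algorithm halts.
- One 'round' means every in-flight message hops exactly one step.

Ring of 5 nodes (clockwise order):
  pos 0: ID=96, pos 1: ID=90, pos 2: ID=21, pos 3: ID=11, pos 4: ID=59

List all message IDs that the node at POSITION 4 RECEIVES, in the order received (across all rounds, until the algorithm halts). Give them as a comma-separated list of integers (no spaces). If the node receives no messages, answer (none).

Answer: 11,21,90,96

Derivation:
Round 1: pos1(id90) recv 96: fwd; pos2(id21) recv 90: fwd; pos3(id11) recv 21: fwd; pos4(id59) recv 11: drop; pos0(id96) recv 59: drop
Round 2: pos2(id21) recv 96: fwd; pos3(id11) recv 90: fwd; pos4(id59) recv 21: drop
Round 3: pos3(id11) recv 96: fwd; pos4(id59) recv 90: fwd
Round 4: pos4(id59) recv 96: fwd; pos0(id96) recv 90: drop
Round 5: pos0(id96) recv 96: ELECTED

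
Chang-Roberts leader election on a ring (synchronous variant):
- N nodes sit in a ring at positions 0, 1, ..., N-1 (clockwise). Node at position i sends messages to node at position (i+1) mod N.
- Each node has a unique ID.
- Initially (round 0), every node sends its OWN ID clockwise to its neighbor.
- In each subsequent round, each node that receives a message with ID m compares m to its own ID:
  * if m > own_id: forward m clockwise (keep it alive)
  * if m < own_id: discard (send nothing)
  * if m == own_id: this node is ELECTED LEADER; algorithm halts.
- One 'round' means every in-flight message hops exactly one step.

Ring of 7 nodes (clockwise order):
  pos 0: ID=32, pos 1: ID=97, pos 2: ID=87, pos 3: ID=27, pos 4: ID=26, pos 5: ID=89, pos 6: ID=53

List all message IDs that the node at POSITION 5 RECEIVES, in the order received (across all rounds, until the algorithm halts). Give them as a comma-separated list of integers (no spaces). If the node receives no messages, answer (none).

Round 1: pos1(id97) recv 32: drop; pos2(id87) recv 97: fwd; pos3(id27) recv 87: fwd; pos4(id26) recv 27: fwd; pos5(id89) recv 26: drop; pos6(id53) recv 89: fwd; pos0(id32) recv 53: fwd
Round 2: pos3(id27) recv 97: fwd; pos4(id26) recv 87: fwd; pos5(id89) recv 27: drop; pos0(id32) recv 89: fwd; pos1(id97) recv 53: drop
Round 3: pos4(id26) recv 97: fwd; pos5(id89) recv 87: drop; pos1(id97) recv 89: drop
Round 4: pos5(id89) recv 97: fwd
Round 5: pos6(id53) recv 97: fwd
Round 6: pos0(id32) recv 97: fwd
Round 7: pos1(id97) recv 97: ELECTED

Answer: 26,27,87,97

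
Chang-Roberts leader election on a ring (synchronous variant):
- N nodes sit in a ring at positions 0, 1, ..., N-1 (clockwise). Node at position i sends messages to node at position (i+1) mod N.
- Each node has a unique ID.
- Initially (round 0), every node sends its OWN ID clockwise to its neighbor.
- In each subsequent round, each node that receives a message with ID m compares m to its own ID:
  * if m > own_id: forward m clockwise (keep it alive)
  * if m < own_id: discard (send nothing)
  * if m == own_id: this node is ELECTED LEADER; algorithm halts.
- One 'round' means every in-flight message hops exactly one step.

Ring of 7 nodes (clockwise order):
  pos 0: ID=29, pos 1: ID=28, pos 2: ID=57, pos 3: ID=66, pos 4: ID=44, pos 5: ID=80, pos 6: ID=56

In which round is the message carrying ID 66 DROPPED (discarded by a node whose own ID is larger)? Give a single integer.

Answer: 2

Derivation:
Round 1: pos1(id28) recv 29: fwd; pos2(id57) recv 28: drop; pos3(id66) recv 57: drop; pos4(id44) recv 66: fwd; pos5(id80) recv 44: drop; pos6(id56) recv 80: fwd; pos0(id29) recv 56: fwd
Round 2: pos2(id57) recv 29: drop; pos5(id80) recv 66: drop; pos0(id29) recv 80: fwd; pos1(id28) recv 56: fwd
Round 3: pos1(id28) recv 80: fwd; pos2(id57) recv 56: drop
Round 4: pos2(id57) recv 80: fwd
Round 5: pos3(id66) recv 80: fwd
Round 6: pos4(id44) recv 80: fwd
Round 7: pos5(id80) recv 80: ELECTED
Message ID 66 originates at pos 3; dropped at pos 5 in round 2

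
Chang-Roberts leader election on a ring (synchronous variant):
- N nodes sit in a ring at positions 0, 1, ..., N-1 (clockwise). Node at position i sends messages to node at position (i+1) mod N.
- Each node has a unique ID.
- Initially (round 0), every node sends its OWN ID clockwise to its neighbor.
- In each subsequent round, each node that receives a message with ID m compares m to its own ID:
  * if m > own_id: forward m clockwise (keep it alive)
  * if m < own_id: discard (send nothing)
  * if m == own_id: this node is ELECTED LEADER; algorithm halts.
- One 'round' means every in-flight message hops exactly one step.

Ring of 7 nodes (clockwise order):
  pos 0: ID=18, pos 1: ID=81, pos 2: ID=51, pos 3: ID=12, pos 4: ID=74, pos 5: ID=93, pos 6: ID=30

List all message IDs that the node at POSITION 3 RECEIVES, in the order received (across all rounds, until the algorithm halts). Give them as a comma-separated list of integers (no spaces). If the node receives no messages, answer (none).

Answer: 51,81,93

Derivation:
Round 1: pos1(id81) recv 18: drop; pos2(id51) recv 81: fwd; pos3(id12) recv 51: fwd; pos4(id74) recv 12: drop; pos5(id93) recv 74: drop; pos6(id30) recv 93: fwd; pos0(id18) recv 30: fwd
Round 2: pos3(id12) recv 81: fwd; pos4(id74) recv 51: drop; pos0(id18) recv 93: fwd; pos1(id81) recv 30: drop
Round 3: pos4(id74) recv 81: fwd; pos1(id81) recv 93: fwd
Round 4: pos5(id93) recv 81: drop; pos2(id51) recv 93: fwd
Round 5: pos3(id12) recv 93: fwd
Round 6: pos4(id74) recv 93: fwd
Round 7: pos5(id93) recv 93: ELECTED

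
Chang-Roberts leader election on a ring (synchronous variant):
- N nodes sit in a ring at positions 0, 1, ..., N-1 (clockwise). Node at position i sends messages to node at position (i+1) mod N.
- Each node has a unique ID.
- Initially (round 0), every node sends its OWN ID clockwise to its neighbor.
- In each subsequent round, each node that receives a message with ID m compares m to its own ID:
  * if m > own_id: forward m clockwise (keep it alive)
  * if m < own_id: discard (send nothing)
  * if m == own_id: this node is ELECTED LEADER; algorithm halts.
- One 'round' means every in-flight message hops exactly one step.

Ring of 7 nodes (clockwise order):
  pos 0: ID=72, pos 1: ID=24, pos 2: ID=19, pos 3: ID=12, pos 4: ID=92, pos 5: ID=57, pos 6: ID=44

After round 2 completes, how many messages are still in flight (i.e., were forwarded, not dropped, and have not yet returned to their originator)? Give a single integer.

Round 1: pos1(id24) recv 72: fwd; pos2(id19) recv 24: fwd; pos3(id12) recv 19: fwd; pos4(id92) recv 12: drop; pos5(id57) recv 92: fwd; pos6(id44) recv 57: fwd; pos0(id72) recv 44: drop
Round 2: pos2(id19) recv 72: fwd; pos3(id12) recv 24: fwd; pos4(id92) recv 19: drop; pos6(id44) recv 92: fwd; pos0(id72) recv 57: drop
After round 2: 3 messages still in flight

Answer: 3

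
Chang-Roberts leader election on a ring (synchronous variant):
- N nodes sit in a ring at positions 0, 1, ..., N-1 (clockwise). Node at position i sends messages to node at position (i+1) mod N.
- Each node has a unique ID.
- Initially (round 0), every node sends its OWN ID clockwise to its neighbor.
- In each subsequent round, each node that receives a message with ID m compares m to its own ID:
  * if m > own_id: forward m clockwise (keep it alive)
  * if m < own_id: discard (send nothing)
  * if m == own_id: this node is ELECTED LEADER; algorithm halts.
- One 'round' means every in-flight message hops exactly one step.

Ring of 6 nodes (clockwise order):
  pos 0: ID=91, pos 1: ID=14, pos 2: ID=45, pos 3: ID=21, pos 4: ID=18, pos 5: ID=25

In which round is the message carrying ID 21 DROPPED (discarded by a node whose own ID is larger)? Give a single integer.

Answer: 2

Derivation:
Round 1: pos1(id14) recv 91: fwd; pos2(id45) recv 14: drop; pos3(id21) recv 45: fwd; pos4(id18) recv 21: fwd; pos5(id25) recv 18: drop; pos0(id91) recv 25: drop
Round 2: pos2(id45) recv 91: fwd; pos4(id18) recv 45: fwd; pos5(id25) recv 21: drop
Round 3: pos3(id21) recv 91: fwd; pos5(id25) recv 45: fwd
Round 4: pos4(id18) recv 91: fwd; pos0(id91) recv 45: drop
Round 5: pos5(id25) recv 91: fwd
Round 6: pos0(id91) recv 91: ELECTED
Message ID 21 originates at pos 3; dropped at pos 5 in round 2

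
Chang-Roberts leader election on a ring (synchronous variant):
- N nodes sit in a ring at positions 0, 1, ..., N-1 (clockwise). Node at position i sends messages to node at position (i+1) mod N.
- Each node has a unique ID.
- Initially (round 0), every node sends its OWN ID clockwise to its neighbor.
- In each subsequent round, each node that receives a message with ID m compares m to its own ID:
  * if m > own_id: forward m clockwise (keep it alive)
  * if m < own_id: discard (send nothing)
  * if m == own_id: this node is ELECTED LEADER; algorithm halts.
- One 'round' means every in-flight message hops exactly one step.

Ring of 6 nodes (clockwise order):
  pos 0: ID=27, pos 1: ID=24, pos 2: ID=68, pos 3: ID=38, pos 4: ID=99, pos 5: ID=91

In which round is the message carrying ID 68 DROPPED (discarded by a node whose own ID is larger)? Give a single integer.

Round 1: pos1(id24) recv 27: fwd; pos2(id68) recv 24: drop; pos3(id38) recv 68: fwd; pos4(id99) recv 38: drop; pos5(id91) recv 99: fwd; pos0(id27) recv 91: fwd
Round 2: pos2(id68) recv 27: drop; pos4(id99) recv 68: drop; pos0(id27) recv 99: fwd; pos1(id24) recv 91: fwd
Round 3: pos1(id24) recv 99: fwd; pos2(id68) recv 91: fwd
Round 4: pos2(id68) recv 99: fwd; pos3(id38) recv 91: fwd
Round 5: pos3(id38) recv 99: fwd; pos4(id99) recv 91: drop
Round 6: pos4(id99) recv 99: ELECTED
Message ID 68 originates at pos 2; dropped at pos 4 in round 2

Answer: 2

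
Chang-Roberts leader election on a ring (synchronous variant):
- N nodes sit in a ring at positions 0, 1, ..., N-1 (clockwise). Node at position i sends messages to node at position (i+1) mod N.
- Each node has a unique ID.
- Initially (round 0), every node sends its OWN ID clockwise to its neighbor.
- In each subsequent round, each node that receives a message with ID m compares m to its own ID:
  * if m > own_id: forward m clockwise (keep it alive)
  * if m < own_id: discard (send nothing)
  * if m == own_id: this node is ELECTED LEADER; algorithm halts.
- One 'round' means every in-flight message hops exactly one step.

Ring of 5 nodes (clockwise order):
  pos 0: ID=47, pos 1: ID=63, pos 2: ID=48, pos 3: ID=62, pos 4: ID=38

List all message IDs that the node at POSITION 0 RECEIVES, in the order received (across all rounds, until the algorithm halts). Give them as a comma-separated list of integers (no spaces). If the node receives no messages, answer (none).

Round 1: pos1(id63) recv 47: drop; pos2(id48) recv 63: fwd; pos3(id62) recv 48: drop; pos4(id38) recv 62: fwd; pos0(id47) recv 38: drop
Round 2: pos3(id62) recv 63: fwd; pos0(id47) recv 62: fwd
Round 3: pos4(id38) recv 63: fwd; pos1(id63) recv 62: drop
Round 4: pos0(id47) recv 63: fwd
Round 5: pos1(id63) recv 63: ELECTED

Answer: 38,62,63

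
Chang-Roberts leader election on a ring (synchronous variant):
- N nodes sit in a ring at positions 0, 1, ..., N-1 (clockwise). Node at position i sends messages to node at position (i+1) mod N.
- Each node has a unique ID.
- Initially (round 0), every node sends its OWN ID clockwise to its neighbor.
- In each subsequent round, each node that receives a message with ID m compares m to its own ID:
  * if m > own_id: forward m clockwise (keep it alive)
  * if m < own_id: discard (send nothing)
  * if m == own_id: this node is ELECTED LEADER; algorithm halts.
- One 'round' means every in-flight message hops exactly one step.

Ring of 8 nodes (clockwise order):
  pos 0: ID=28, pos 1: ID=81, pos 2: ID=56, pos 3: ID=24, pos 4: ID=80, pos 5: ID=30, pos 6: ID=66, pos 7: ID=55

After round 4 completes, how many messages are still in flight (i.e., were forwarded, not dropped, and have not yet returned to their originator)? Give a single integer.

Answer: 2

Derivation:
Round 1: pos1(id81) recv 28: drop; pos2(id56) recv 81: fwd; pos3(id24) recv 56: fwd; pos4(id80) recv 24: drop; pos5(id30) recv 80: fwd; pos6(id66) recv 30: drop; pos7(id55) recv 66: fwd; pos0(id28) recv 55: fwd
Round 2: pos3(id24) recv 81: fwd; pos4(id80) recv 56: drop; pos6(id66) recv 80: fwd; pos0(id28) recv 66: fwd; pos1(id81) recv 55: drop
Round 3: pos4(id80) recv 81: fwd; pos7(id55) recv 80: fwd; pos1(id81) recv 66: drop
Round 4: pos5(id30) recv 81: fwd; pos0(id28) recv 80: fwd
After round 4: 2 messages still in flight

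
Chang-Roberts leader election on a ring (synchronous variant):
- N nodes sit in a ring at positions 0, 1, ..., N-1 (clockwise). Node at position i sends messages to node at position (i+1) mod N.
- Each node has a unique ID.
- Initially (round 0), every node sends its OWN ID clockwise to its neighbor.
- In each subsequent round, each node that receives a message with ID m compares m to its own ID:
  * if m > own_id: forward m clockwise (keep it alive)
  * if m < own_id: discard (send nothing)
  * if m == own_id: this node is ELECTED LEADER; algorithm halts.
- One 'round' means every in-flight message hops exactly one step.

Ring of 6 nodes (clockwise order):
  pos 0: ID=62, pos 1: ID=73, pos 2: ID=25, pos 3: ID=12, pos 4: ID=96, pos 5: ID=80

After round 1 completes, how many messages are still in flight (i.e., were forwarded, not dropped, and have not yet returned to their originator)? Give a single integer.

Round 1: pos1(id73) recv 62: drop; pos2(id25) recv 73: fwd; pos3(id12) recv 25: fwd; pos4(id96) recv 12: drop; pos5(id80) recv 96: fwd; pos0(id62) recv 80: fwd
After round 1: 4 messages still in flight

Answer: 4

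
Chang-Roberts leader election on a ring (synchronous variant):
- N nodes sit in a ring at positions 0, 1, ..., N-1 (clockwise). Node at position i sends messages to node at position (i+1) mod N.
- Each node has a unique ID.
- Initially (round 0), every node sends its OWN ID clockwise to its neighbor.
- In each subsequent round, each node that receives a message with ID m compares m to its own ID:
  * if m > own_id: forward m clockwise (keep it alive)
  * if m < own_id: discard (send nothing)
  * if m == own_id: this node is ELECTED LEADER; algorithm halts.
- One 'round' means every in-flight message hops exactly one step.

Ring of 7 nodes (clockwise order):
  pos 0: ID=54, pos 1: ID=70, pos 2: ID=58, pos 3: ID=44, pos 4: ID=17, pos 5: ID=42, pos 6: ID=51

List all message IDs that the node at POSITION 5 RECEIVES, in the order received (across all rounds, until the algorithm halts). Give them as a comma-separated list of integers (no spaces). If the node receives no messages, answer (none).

Round 1: pos1(id70) recv 54: drop; pos2(id58) recv 70: fwd; pos3(id44) recv 58: fwd; pos4(id17) recv 44: fwd; pos5(id42) recv 17: drop; pos6(id51) recv 42: drop; pos0(id54) recv 51: drop
Round 2: pos3(id44) recv 70: fwd; pos4(id17) recv 58: fwd; pos5(id42) recv 44: fwd
Round 3: pos4(id17) recv 70: fwd; pos5(id42) recv 58: fwd; pos6(id51) recv 44: drop
Round 4: pos5(id42) recv 70: fwd; pos6(id51) recv 58: fwd
Round 5: pos6(id51) recv 70: fwd; pos0(id54) recv 58: fwd
Round 6: pos0(id54) recv 70: fwd; pos1(id70) recv 58: drop
Round 7: pos1(id70) recv 70: ELECTED

Answer: 17,44,58,70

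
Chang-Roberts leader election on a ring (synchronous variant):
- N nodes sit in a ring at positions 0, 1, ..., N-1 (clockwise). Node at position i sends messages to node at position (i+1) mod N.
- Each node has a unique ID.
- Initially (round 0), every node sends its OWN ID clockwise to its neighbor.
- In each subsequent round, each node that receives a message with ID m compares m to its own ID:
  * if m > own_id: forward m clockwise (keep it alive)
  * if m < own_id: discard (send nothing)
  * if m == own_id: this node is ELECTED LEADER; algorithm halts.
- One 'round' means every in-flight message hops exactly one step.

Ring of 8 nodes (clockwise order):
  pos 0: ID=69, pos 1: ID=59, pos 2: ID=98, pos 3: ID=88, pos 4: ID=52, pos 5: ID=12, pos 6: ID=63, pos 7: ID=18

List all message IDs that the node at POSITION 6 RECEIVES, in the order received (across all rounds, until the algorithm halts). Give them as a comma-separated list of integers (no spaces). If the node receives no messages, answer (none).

Answer: 12,52,88,98

Derivation:
Round 1: pos1(id59) recv 69: fwd; pos2(id98) recv 59: drop; pos3(id88) recv 98: fwd; pos4(id52) recv 88: fwd; pos5(id12) recv 52: fwd; pos6(id63) recv 12: drop; pos7(id18) recv 63: fwd; pos0(id69) recv 18: drop
Round 2: pos2(id98) recv 69: drop; pos4(id52) recv 98: fwd; pos5(id12) recv 88: fwd; pos6(id63) recv 52: drop; pos0(id69) recv 63: drop
Round 3: pos5(id12) recv 98: fwd; pos6(id63) recv 88: fwd
Round 4: pos6(id63) recv 98: fwd; pos7(id18) recv 88: fwd
Round 5: pos7(id18) recv 98: fwd; pos0(id69) recv 88: fwd
Round 6: pos0(id69) recv 98: fwd; pos1(id59) recv 88: fwd
Round 7: pos1(id59) recv 98: fwd; pos2(id98) recv 88: drop
Round 8: pos2(id98) recv 98: ELECTED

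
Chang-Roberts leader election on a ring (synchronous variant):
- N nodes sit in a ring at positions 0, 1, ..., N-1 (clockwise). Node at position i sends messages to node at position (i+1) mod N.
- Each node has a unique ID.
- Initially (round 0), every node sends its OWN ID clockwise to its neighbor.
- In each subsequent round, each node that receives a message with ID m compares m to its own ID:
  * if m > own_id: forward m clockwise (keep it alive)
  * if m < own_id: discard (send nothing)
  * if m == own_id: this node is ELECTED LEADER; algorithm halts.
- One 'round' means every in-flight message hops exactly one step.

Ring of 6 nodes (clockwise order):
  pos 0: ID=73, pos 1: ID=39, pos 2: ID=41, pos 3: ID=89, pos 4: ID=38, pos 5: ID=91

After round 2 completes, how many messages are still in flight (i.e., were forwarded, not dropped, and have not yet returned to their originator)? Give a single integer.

Answer: 2

Derivation:
Round 1: pos1(id39) recv 73: fwd; pos2(id41) recv 39: drop; pos3(id89) recv 41: drop; pos4(id38) recv 89: fwd; pos5(id91) recv 38: drop; pos0(id73) recv 91: fwd
Round 2: pos2(id41) recv 73: fwd; pos5(id91) recv 89: drop; pos1(id39) recv 91: fwd
After round 2: 2 messages still in flight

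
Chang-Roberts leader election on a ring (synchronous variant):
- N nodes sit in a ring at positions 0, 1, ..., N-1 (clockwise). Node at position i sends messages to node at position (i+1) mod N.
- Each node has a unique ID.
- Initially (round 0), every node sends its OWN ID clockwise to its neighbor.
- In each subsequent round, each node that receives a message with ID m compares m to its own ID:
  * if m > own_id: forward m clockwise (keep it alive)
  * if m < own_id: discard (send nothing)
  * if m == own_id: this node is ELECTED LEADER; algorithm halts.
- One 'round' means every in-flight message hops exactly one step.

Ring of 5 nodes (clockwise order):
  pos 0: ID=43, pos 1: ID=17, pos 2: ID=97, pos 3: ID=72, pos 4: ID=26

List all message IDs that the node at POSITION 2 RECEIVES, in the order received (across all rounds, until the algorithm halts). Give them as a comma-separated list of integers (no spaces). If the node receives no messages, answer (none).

Answer: 17,43,72,97

Derivation:
Round 1: pos1(id17) recv 43: fwd; pos2(id97) recv 17: drop; pos3(id72) recv 97: fwd; pos4(id26) recv 72: fwd; pos0(id43) recv 26: drop
Round 2: pos2(id97) recv 43: drop; pos4(id26) recv 97: fwd; pos0(id43) recv 72: fwd
Round 3: pos0(id43) recv 97: fwd; pos1(id17) recv 72: fwd
Round 4: pos1(id17) recv 97: fwd; pos2(id97) recv 72: drop
Round 5: pos2(id97) recv 97: ELECTED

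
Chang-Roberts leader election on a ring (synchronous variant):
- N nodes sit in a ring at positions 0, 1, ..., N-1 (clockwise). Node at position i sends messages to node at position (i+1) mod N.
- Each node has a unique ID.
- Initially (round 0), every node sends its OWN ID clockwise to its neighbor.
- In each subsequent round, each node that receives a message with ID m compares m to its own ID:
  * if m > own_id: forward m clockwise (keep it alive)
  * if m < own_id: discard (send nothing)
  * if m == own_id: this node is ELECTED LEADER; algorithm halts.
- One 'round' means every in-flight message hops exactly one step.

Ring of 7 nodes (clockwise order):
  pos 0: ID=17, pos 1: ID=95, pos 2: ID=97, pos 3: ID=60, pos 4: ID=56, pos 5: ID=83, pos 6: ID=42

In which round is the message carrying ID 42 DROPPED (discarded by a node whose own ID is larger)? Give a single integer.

Round 1: pos1(id95) recv 17: drop; pos2(id97) recv 95: drop; pos3(id60) recv 97: fwd; pos4(id56) recv 60: fwd; pos5(id83) recv 56: drop; pos6(id42) recv 83: fwd; pos0(id17) recv 42: fwd
Round 2: pos4(id56) recv 97: fwd; pos5(id83) recv 60: drop; pos0(id17) recv 83: fwd; pos1(id95) recv 42: drop
Round 3: pos5(id83) recv 97: fwd; pos1(id95) recv 83: drop
Round 4: pos6(id42) recv 97: fwd
Round 5: pos0(id17) recv 97: fwd
Round 6: pos1(id95) recv 97: fwd
Round 7: pos2(id97) recv 97: ELECTED
Message ID 42 originates at pos 6; dropped at pos 1 in round 2

Answer: 2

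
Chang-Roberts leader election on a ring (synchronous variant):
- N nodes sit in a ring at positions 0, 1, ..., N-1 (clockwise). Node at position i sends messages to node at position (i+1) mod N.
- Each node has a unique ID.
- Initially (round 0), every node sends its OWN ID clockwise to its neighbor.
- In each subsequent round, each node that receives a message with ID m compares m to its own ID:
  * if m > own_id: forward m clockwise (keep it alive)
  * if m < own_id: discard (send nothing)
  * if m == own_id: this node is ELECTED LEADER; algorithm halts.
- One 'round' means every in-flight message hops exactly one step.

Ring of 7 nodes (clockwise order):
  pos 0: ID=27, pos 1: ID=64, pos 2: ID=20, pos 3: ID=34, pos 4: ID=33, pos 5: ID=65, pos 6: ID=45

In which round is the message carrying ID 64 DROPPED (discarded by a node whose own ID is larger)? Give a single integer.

Round 1: pos1(id64) recv 27: drop; pos2(id20) recv 64: fwd; pos3(id34) recv 20: drop; pos4(id33) recv 34: fwd; pos5(id65) recv 33: drop; pos6(id45) recv 65: fwd; pos0(id27) recv 45: fwd
Round 2: pos3(id34) recv 64: fwd; pos5(id65) recv 34: drop; pos0(id27) recv 65: fwd; pos1(id64) recv 45: drop
Round 3: pos4(id33) recv 64: fwd; pos1(id64) recv 65: fwd
Round 4: pos5(id65) recv 64: drop; pos2(id20) recv 65: fwd
Round 5: pos3(id34) recv 65: fwd
Round 6: pos4(id33) recv 65: fwd
Round 7: pos5(id65) recv 65: ELECTED
Message ID 64 originates at pos 1; dropped at pos 5 in round 4

Answer: 4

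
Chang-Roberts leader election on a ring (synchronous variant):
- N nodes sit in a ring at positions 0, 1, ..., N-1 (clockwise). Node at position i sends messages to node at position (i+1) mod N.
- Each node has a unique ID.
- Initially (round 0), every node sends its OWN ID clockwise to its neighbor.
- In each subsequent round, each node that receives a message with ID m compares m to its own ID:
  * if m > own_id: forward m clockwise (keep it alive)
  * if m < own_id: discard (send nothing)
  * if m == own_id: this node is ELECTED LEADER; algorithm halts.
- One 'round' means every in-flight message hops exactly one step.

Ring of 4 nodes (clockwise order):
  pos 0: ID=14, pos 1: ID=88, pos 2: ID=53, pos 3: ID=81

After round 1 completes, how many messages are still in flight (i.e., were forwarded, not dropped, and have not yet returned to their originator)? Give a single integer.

Round 1: pos1(id88) recv 14: drop; pos2(id53) recv 88: fwd; pos3(id81) recv 53: drop; pos0(id14) recv 81: fwd
After round 1: 2 messages still in flight

Answer: 2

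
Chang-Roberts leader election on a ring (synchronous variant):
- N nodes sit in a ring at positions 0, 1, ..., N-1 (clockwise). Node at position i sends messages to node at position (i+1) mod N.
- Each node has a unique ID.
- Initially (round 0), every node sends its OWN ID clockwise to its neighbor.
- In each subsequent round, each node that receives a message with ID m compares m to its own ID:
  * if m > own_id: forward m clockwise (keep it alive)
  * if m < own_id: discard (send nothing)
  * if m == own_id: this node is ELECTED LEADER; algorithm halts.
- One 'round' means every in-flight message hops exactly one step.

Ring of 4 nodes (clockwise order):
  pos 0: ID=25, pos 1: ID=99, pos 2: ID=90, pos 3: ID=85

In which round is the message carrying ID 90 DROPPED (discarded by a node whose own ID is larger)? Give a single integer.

Round 1: pos1(id99) recv 25: drop; pos2(id90) recv 99: fwd; pos3(id85) recv 90: fwd; pos0(id25) recv 85: fwd
Round 2: pos3(id85) recv 99: fwd; pos0(id25) recv 90: fwd; pos1(id99) recv 85: drop
Round 3: pos0(id25) recv 99: fwd; pos1(id99) recv 90: drop
Round 4: pos1(id99) recv 99: ELECTED
Message ID 90 originates at pos 2; dropped at pos 1 in round 3

Answer: 3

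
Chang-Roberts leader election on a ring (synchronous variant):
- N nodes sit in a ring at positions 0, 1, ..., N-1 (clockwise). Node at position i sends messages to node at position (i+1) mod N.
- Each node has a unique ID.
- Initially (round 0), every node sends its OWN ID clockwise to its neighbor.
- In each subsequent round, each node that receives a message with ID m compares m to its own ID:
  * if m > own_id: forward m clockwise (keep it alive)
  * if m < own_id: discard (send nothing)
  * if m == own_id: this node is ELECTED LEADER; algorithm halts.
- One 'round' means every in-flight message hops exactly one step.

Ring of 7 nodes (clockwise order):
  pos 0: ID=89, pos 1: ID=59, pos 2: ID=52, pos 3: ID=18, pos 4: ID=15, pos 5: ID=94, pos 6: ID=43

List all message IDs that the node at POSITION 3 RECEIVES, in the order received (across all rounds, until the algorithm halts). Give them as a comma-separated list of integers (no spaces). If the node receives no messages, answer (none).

Round 1: pos1(id59) recv 89: fwd; pos2(id52) recv 59: fwd; pos3(id18) recv 52: fwd; pos4(id15) recv 18: fwd; pos5(id94) recv 15: drop; pos6(id43) recv 94: fwd; pos0(id89) recv 43: drop
Round 2: pos2(id52) recv 89: fwd; pos3(id18) recv 59: fwd; pos4(id15) recv 52: fwd; pos5(id94) recv 18: drop; pos0(id89) recv 94: fwd
Round 3: pos3(id18) recv 89: fwd; pos4(id15) recv 59: fwd; pos5(id94) recv 52: drop; pos1(id59) recv 94: fwd
Round 4: pos4(id15) recv 89: fwd; pos5(id94) recv 59: drop; pos2(id52) recv 94: fwd
Round 5: pos5(id94) recv 89: drop; pos3(id18) recv 94: fwd
Round 6: pos4(id15) recv 94: fwd
Round 7: pos5(id94) recv 94: ELECTED

Answer: 52,59,89,94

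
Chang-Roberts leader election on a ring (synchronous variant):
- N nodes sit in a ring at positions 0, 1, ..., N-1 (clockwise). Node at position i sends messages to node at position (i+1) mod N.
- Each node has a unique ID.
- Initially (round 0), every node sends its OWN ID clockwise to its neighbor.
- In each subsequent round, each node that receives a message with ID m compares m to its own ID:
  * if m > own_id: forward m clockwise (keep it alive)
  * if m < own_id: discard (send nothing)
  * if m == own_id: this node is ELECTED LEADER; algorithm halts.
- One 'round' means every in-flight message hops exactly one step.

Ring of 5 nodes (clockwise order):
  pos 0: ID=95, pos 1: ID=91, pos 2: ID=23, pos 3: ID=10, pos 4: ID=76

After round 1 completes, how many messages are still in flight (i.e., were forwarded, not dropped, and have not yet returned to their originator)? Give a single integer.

Round 1: pos1(id91) recv 95: fwd; pos2(id23) recv 91: fwd; pos3(id10) recv 23: fwd; pos4(id76) recv 10: drop; pos0(id95) recv 76: drop
After round 1: 3 messages still in flight

Answer: 3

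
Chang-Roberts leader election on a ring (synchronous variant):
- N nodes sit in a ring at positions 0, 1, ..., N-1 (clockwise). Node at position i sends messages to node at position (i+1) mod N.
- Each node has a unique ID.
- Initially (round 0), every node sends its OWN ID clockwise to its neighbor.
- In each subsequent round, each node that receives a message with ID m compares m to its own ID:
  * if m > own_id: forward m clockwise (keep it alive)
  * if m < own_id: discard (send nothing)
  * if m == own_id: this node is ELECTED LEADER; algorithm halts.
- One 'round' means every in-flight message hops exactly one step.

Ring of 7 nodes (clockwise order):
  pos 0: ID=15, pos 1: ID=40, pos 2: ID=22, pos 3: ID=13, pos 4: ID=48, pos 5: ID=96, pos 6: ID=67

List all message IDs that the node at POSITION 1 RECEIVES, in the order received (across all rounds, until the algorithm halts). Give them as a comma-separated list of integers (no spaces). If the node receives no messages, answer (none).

Answer: 15,67,96

Derivation:
Round 1: pos1(id40) recv 15: drop; pos2(id22) recv 40: fwd; pos3(id13) recv 22: fwd; pos4(id48) recv 13: drop; pos5(id96) recv 48: drop; pos6(id67) recv 96: fwd; pos0(id15) recv 67: fwd
Round 2: pos3(id13) recv 40: fwd; pos4(id48) recv 22: drop; pos0(id15) recv 96: fwd; pos1(id40) recv 67: fwd
Round 3: pos4(id48) recv 40: drop; pos1(id40) recv 96: fwd; pos2(id22) recv 67: fwd
Round 4: pos2(id22) recv 96: fwd; pos3(id13) recv 67: fwd
Round 5: pos3(id13) recv 96: fwd; pos4(id48) recv 67: fwd
Round 6: pos4(id48) recv 96: fwd; pos5(id96) recv 67: drop
Round 7: pos5(id96) recv 96: ELECTED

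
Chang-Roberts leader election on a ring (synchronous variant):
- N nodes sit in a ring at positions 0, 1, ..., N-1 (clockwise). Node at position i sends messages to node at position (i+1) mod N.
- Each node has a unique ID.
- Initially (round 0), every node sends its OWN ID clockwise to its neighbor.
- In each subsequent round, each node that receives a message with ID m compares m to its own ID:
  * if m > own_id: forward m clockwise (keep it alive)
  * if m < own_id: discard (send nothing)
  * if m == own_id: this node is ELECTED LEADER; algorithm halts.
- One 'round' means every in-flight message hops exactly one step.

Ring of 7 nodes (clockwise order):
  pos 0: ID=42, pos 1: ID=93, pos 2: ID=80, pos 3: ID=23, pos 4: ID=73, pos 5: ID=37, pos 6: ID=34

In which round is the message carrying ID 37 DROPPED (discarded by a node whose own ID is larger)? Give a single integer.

Round 1: pos1(id93) recv 42: drop; pos2(id80) recv 93: fwd; pos3(id23) recv 80: fwd; pos4(id73) recv 23: drop; pos5(id37) recv 73: fwd; pos6(id34) recv 37: fwd; pos0(id42) recv 34: drop
Round 2: pos3(id23) recv 93: fwd; pos4(id73) recv 80: fwd; pos6(id34) recv 73: fwd; pos0(id42) recv 37: drop
Round 3: pos4(id73) recv 93: fwd; pos5(id37) recv 80: fwd; pos0(id42) recv 73: fwd
Round 4: pos5(id37) recv 93: fwd; pos6(id34) recv 80: fwd; pos1(id93) recv 73: drop
Round 5: pos6(id34) recv 93: fwd; pos0(id42) recv 80: fwd
Round 6: pos0(id42) recv 93: fwd; pos1(id93) recv 80: drop
Round 7: pos1(id93) recv 93: ELECTED
Message ID 37 originates at pos 5; dropped at pos 0 in round 2

Answer: 2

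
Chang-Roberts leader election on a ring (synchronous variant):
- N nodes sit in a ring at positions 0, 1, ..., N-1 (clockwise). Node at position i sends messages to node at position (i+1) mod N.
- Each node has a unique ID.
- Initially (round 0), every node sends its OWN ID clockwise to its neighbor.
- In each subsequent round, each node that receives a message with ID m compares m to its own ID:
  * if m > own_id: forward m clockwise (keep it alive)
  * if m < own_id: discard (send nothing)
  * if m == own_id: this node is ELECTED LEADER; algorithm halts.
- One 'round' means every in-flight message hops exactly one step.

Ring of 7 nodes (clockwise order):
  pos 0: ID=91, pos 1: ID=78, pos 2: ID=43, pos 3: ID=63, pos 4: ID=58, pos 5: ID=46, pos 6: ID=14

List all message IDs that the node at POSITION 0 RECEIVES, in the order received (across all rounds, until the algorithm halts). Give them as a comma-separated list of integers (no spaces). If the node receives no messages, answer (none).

Answer: 14,46,58,63,78,91

Derivation:
Round 1: pos1(id78) recv 91: fwd; pos2(id43) recv 78: fwd; pos3(id63) recv 43: drop; pos4(id58) recv 63: fwd; pos5(id46) recv 58: fwd; pos6(id14) recv 46: fwd; pos0(id91) recv 14: drop
Round 2: pos2(id43) recv 91: fwd; pos3(id63) recv 78: fwd; pos5(id46) recv 63: fwd; pos6(id14) recv 58: fwd; pos0(id91) recv 46: drop
Round 3: pos3(id63) recv 91: fwd; pos4(id58) recv 78: fwd; pos6(id14) recv 63: fwd; pos0(id91) recv 58: drop
Round 4: pos4(id58) recv 91: fwd; pos5(id46) recv 78: fwd; pos0(id91) recv 63: drop
Round 5: pos5(id46) recv 91: fwd; pos6(id14) recv 78: fwd
Round 6: pos6(id14) recv 91: fwd; pos0(id91) recv 78: drop
Round 7: pos0(id91) recv 91: ELECTED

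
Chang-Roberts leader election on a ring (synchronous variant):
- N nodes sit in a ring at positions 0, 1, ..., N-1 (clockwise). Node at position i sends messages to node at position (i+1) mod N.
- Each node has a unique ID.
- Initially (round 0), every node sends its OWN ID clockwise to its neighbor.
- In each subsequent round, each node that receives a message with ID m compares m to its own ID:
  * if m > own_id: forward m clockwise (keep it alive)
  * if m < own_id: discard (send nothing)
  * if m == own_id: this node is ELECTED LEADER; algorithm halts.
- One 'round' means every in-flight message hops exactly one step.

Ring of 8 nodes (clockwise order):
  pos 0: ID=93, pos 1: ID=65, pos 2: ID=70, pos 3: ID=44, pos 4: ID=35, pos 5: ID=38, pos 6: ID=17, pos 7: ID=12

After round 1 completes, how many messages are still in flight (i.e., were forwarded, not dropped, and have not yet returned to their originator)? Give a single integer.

Answer: 5

Derivation:
Round 1: pos1(id65) recv 93: fwd; pos2(id70) recv 65: drop; pos3(id44) recv 70: fwd; pos4(id35) recv 44: fwd; pos5(id38) recv 35: drop; pos6(id17) recv 38: fwd; pos7(id12) recv 17: fwd; pos0(id93) recv 12: drop
After round 1: 5 messages still in flight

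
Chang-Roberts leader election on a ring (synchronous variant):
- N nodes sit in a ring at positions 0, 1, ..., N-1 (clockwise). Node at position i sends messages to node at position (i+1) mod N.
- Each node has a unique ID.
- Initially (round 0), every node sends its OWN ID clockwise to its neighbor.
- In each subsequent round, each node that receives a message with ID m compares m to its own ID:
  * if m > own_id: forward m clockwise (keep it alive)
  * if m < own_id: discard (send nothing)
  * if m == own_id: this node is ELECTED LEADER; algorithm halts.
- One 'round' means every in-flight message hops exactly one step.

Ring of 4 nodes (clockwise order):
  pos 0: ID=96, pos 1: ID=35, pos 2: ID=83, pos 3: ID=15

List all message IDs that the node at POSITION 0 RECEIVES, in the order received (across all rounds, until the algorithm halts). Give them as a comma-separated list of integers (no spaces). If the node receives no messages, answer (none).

Answer: 15,83,96

Derivation:
Round 1: pos1(id35) recv 96: fwd; pos2(id83) recv 35: drop; pos3(id15) recv 83: fwd; pos0(id96) recv 15: drop
Round 2: pos2(id83) recv 96: fwd; pos0(id96) recv 83: drop
Round 3: pos3(id15) recv 96: fwd
Round 4: pos0(id96) recv 96: ELECTED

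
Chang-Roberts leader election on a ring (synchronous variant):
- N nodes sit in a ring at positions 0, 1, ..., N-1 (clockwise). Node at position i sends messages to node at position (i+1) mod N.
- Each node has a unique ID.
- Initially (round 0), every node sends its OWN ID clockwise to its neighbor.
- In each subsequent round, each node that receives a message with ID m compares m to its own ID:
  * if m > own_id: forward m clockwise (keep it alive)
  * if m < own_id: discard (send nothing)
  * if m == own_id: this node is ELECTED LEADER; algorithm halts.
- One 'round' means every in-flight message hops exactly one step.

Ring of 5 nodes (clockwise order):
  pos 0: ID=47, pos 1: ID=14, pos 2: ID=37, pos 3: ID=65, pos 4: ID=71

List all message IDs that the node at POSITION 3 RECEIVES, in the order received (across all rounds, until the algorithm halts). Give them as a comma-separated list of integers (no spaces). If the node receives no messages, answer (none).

Answer: 37,47,71

Derivation:
Round 1: pos1(id14) recv 47: fwd; pos2(id37) recv 14: drop; pos3(id65) recv 37: drop; pos4(id71) recv 65: drop; pos0(id47) recv 71: fwd
Round 2: pos2(id37) recv 47: fwd; pos1(id14) recv 71: fwd
Round 3: pos3(id65) recv 47: drop; pos2(id37) recv 71: fwd
Round 4: pos3(id65) recv 71: fwd
Round 5: pos4(id71) recv 71: ELECTED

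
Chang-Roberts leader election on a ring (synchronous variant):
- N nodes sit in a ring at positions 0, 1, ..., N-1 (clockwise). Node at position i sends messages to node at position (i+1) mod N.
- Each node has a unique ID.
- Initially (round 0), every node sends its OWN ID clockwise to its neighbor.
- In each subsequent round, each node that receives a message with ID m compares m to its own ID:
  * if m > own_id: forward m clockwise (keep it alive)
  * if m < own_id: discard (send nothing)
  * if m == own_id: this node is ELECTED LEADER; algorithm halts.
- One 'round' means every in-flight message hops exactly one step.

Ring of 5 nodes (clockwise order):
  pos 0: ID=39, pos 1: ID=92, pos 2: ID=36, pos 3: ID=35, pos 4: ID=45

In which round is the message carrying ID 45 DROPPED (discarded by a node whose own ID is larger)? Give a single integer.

Round 1: pos1(id92) recv 39: drop; pos2(id36) recv 92: fwd; pos3(id35) recv 36: fwd; pos4(id45) recv 35: drop; pos0(id39) recv 45: fwd
Round 2: pos3(id35) recv 92: fwd; pos4(id45) recv 36: drop; pos1(id92) recv 45: drop
Round 3: pos4(id45) recv 92: fwd
Round 4: pos0(id39) recv 92: fwd
Round 5: pos1(id92) recv 92: ELECTED
Message ID 45 originates at pos 4; dropped at pos 1 in round 2

Answer: 2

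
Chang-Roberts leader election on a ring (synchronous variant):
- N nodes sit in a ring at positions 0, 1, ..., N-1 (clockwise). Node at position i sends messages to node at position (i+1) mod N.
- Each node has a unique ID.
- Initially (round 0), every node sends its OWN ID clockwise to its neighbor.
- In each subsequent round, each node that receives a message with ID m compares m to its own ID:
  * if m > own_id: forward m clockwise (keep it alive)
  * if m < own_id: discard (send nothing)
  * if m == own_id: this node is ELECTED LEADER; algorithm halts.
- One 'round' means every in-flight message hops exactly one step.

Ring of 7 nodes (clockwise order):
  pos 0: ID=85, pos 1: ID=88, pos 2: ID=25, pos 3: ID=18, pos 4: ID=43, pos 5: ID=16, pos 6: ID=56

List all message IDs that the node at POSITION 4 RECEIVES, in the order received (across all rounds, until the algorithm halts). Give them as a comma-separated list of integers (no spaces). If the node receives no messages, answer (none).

Round 1: pos1(id88) recv 85: drop; pos2(id25) recv 88: fwd; pos3(id18) recv 25: fwd; pos4(id43) recv 18: drop; pos5(id16) recv 43: fwd; pos6(id56) recv 16: drop; pos0(id85) recv 56: drop
Round 2: pos3(id18) recv 88: fwd; pos4(id43) recv 25: drop; pos6(id56) recv 43: drop
Round 3: pos4(id43) recv 88: fwd
Round 4: pos5(id16) recv 88: fwd
Round 5: pos6(id56) recv 88: fwd
Round 6: pos0(id85) recv 88: fwd
Round 7: pos1(id88) recv 88: ELECTED

Answer: 18,25,88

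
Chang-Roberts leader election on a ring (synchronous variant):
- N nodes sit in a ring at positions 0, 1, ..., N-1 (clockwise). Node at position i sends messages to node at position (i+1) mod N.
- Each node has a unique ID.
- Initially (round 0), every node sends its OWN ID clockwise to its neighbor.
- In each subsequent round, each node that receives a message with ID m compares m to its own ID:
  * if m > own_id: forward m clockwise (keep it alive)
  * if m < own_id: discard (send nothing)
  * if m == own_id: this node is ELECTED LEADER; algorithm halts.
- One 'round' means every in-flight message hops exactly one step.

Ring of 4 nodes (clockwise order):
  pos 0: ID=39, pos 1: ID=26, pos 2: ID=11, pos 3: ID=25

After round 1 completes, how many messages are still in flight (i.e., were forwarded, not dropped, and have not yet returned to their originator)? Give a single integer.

Round 1: pos1(id26) recv 39: fwd; pos2(id11) recv 26: fwd; pos3(id25) recv 11: drop; pos0(id39) recv 25: drop
After round 1: 2 messages still in flight

Answer: 2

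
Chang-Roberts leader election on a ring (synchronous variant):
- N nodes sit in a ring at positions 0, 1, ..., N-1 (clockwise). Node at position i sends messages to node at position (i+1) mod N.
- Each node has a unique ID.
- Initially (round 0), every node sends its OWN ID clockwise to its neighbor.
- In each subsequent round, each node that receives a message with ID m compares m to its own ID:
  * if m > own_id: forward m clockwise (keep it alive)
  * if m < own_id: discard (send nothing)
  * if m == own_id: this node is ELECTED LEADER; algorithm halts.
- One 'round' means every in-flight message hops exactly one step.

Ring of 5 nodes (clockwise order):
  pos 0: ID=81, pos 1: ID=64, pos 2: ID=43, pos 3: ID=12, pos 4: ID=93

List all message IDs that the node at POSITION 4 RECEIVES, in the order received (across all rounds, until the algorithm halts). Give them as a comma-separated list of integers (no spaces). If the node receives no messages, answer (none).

Round 1: pos1(id64) recv 81: fwd; pos2(id43) recv 64: fwd; pos3(id12) recv 43: fwd; pos4(id93) recv 12: drop; pos0(id81) recv 93: fwd
Round 2: pos2(id43) recv 81: fwd; pos3(id12) recv 64: fwd; pos4(id93) recv 43: drop; pos1(id64) recv 93: fwd
Round 3: pos3(id12) recv 81: fwd; pos4(id93) recv 64: drop; pos2(id43) recv 93: fwd
Round 4: pos4(id93) recv 81: drop; pos3(id12) recv 93: fwd
Round 5: pos4(id93) recv 93: ELECTED

Answer: 12,43,64,81,93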